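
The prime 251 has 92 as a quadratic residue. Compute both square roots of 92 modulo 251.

Since 251 ≡ 3 (mod 4), a square root of 92 is 92^((251+1)/4) = 92^63 mod 251.
Repeated squaring: 92^2≡181, 92^4≡131, 92^8≡93, 92^16≡115, 92^32≡173 (mod 251).
92^63 = 92^(32+16+8+4+2+1) ≡ 208 (mod 251).
Check: 208² = 43264 ≡ 92 (mod 251). The two roots are 43 and 208.

43, 208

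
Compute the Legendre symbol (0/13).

Top reduces to 0: gcd > 1, so the symbol is 0.

0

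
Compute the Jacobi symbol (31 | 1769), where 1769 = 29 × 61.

1

Reciprocity: 31 ≡ 3 and 1769 ≡ 1 (mod 4), so (31/1769) = +(1769/31).
Reduce top mod 31: now compute (2/31).
Pull out 2: since 31 ≡ 7 (mod 8), (2/31) = +1.
Reached (1/31) = 1. Collecting the sign flips along the way, the symbol is +1.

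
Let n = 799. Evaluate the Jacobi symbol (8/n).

1

Pull out 2^3: since 799 ≡ 7 (mod 8), (2/799) = +1, so (2/799)^3 = +1.
Reached (1/799) = 1. Collecting the sign flips along the way, the symbol is +1.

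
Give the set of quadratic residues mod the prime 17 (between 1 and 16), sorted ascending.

Square k = 1,…,8 (k and 17−k give the same square):
1²=1, 2²=4, 3²=9, 4²=16, 5²≡8, 6²≡2, 7²≡15, 8²≡13 (mod 17).
So the quadratic residues mod 17 are {1, 2, 4, 8, 9, 13, 15, 16}.

1 2 4 8 9 13 15 16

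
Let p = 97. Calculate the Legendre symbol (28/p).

-1

Pull out 2^2: since 97 ≡ 1 (mod 8), (2/97) = +1, so (2/97)^2 = +1.
Reciprocity: 7 ≡ 3 and 97 ≡ 1 (mod 4), so (7/97) = +(97/7).
Reduce top mod 7: now compute (6/7).
Pull out 2: since 7 ≡ 7 (mod 8), (2/7) = +1.
Reciprocity: 3 ≡ 3 and 7 ≡ 3 (mod 4), so (3/7) = −(7/3).
Reduce top mod 3: now compute (1/3).
Reached (1/3) = 1. Collecting the sign flips along the way, the symbol is -1.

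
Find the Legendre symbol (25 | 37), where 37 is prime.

1

Euler's criterion: (25/37) ≡ 25^18 (mod 37).
25^2 ≡ 33 (mod 37)
25^4 ≡ 16 (mod 37)
25^8 ≡ 34 (mod 37)
25^16 ≡ 9 (mod 37)
25^18 = 25^(16+2) ≡ 1 (mod 37).
Result is 1, so (25/37) = 1.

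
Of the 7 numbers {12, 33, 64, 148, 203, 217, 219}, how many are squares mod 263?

5

(12/263) = +1 → QR.
(33/263) = +1 → QR.
(64/263) = +1 → QR.
(148/263) = +1 → QR.
(203/263) = +1 → QR.
(217/263) = -1 → non-residue.
(219/263) = -1 → non-residue.
Total quadratic residues among the 7: 5.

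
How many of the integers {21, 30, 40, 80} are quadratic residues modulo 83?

3

(21/83) = +1 → QR.
(30/83) = +1 → QR.
(40/83) = +1 → QR.
(80/83) = -1 → non-residue.
Total quadratic residues among the 4: 3.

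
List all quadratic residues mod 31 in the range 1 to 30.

1,2,4,5,7,8,9,10,14,16,18,19,20,25,28

Square k = 1,…,15 (k and 31−k give the same square):
1²=1, 2²=4, 3²=9, 4²=16, 5²=25, 6²≡5, 7²≡18, 8²≡2, 9²≡19, 10²≡7, 11²≡28, 12²≡20, 13²≡14, 14²≡10, 15²≡8 (mod 31).
So the quadratic residues mod 31 are {1, 2, 4, 5, 7, 8, 9, 10, 14, 16, 18, 19, 20, 25, 28}.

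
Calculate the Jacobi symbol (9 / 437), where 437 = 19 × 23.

Reciprocity: 9 ≡ 1 and 437 ≡ 1 (mod 4), so (9/437) = +(437/9).
Reduce top mod 9: now compute (5/9).
Reciprocity: 5 ≡ 1 and 9 ≡ 1 (mod 4), so (5/9) = +(9/5).
Reduce top mod 5: now compute (4/5).
Pull out 2^2: since 5 ≡ 5 (mod 8), (2/5) = -1, so (2/5)^2 = +1.
Reached (1/5) = 1. Collecting the sign flips along the way, the symbol is +1.

1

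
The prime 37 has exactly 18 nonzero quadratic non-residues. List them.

Square k = 1,…,18 (k and 37−k give the same square):
1²=1, 2²=4, 3²=9, 4²=16, 5²=25, 6²=36, 7²≡12, 8²≡27, 9²≡7, 10²≡26, 11²≡10, 12²≡33, 13²≡21, 14²≡11, 15²≡3, 16²≡34, 17²≡30, 18²≡28 (mod 37).
The residues are {1, 3, 4, 7, 9, 10, 11, 12, 16, 21, 25, 26, 27, 28, 30, 33, 34, 36}; the non-residues are the remaining 18 nonzero classes.

2,5,6,8,13,14,15,17,18,19,20,22,23,24,29,31,32,35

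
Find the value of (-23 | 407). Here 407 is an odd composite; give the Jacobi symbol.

First reduce: -23 ≡ 384 (mod 407).
Pull out 2^7: since 407 ≡ 7 (mod 8), (2/407) = +1, so (2/407)^7 = +1.
Reciprocity: 3 ≡ 3 and 407 ≡ 3 (mod 4), so (3/407) = −(407/3).
Reduce top mod 3: now compute (2/3).
Pull out 2: since 3 ≡ 3 (mod 8), (2/3) = -1.
Reached (1/3) = 1. Collecting the sign flips along the way, the symbol is +1.

1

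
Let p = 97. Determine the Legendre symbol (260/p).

First reduce: 260 ≡ 66 (mod 97).
Pull out 2: since 97 ≡ 1 (mod 8), (2/97) = +1.
Reciprocity: 33 ≡ 1 and 97 ≡ 1 (mod 4), so (33/97) = +(97/33).
Reduce top mod 33: now compute (31/33).
Reciprocity: 31 ≡ 3 and 33 ≡ 1 (mod 4), so (31/33) = +(33/31).
Reduce top mod 31: now compute (2/31).
Pull out 2: since 31 ≡ 7 (mod 8), (2/31) = +1.
Reached (1/31) = 1. Collecting the sign flips along the way, the symbol is +1.

1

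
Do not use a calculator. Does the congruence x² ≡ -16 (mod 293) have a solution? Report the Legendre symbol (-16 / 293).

1

First reduce: -16 ≡ 277 (mod 293).
Reciprocity: 277 ≡ 1 and 293 ≡ 1 (mod 4), so (277/293) = +(293/277).
Reduce top mod 277: now compute (16/277).
Pull out 2^4: since 277 ≡ 5 (mod 8), (2/277) = -1, so (2/277)^4 = +1.
Reached (1/277) = 1. Collecting the sign flips along the way, the symbol is +1.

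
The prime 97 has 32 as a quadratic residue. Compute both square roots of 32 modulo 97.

41, 56

97 ≡ 1 (mod 4), so we find a root by search.
Trying successive values, 41² = 1681 ≡ 32 (mod 97). The other root is 97 − 41 = 56.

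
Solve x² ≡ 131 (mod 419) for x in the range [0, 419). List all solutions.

105, 314

Since 419 ≡ 3 (mod 4), a square root of 131 is 131^((419+1)/4) = 131^105 mod 419.
Repeated squaring: 131^2≡401, 131^4≡324, 131^8≡226, 131^16≡377, 131^32≡88, 131^64≡202 (mod 419).
131^105 = 131^(64+32+8+1) ≡ 105 (mod 419).
Check: 105² = 11025 ≡ 131 (mod 419). The two roots are 105 and 314.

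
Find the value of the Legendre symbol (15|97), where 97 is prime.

-1

Euler's criterion: (15/97) ≡ 15^48 (mod 97).
15^2 ≡ 31 (mod 97)
15^4 ≡ 88 (mod 97)
15^8 ≡ 81 (mod 97)
15^16 ≡ 62 (mod 97)
15^32 ≡ 61 (mod 97)
15^48 = 15^(32+16) ≡ 96 (mod 97).
Result is 96 ≡ −1, so (15/97) = −1.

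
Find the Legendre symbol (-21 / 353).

First reduce: -21 ≡ 332 (mod 353).
Pull out 2^2: since 353 ≡ 1 (mod 8), (2/353) = +1, so (2/353)^2 = +1.
Reciprocity: 83 ≡ 3 and 353 ≡ 1 (mod 4), so (83/353) = +(353/83).
Reduce top mod 83: now compute (21/83).
Reciprocity: 21 ≡ 1 and 83 ≡ 3 (mod 4), so (21/83) = +(83/21).
Reduce top mod 21: now compute (20/21).
Pull out 2^2: since 21 ≡ 5 (mod 8), (2/21) = -1, so (2/21)^2 = +1.
Reciprocity: 5 ≡ 1 and 21 ≡ 1 (mod 4), so (5/21) = +(21/5).
Reduce top mod 5: now compute (1/5).
Reached (1/5) = 1. Collecting the sign flips along the way, the symbol is +1.

1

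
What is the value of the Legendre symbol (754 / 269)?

1

Euler's criterion: (754/269) ≡ 216^134 (mod 269).
216^2 ≡ 119 (mod 269)
216^4 ≡ 173 (mod 269)
216^8 ≡ 70 (mod 269)
216^16 ≡ 58 (mod 269)
216^32 ≡ 136 (mod 269)
216^64 ≡ 204 (mod 269)
216^128 ≡ 190 (mod 269)
216^134 = 216^(128+4+2) ≡ 1 (mod 269).
Result is 1, so (754/269) = 1.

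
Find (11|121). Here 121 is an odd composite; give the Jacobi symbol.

0

Reciprocity: 11 ≡ 3 and 121 ≡ 1 (mod 4), so (11/121) = +(121/11).
Reduce top mod 11: now compute (0/11).
Top reduces to 0: gcd > 1, so the symbol is 0.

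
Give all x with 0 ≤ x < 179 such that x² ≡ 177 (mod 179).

Since 179 ≡ 3 (mod 4), a square root of 177 is 177^((179+1)/4) = 177^45 mod 179.
Repeated squaring: 177^2≡4, 177^4≡16, 177^8≡77, 177^16≡22, 177^32≡126 (mod 179).
177^45 = 177^(32+8+4+1) ≡ 101 (mod 179).
Check: 101² = 10201 ≡ 177 (mod 179). The two roots are 78 and 101.

78, 101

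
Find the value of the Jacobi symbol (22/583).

Pull out 2: since 583 ≡ 7 (mod 8), (2/583) = +1.
Reciprocity: 11 ≡ 3 and 583 ≡ 3 (mod 4), so (11/583) = −(583/11).
Reduce top mod 11: now compute (0/11).
Top reduces to 0: gcd > 1, so the symbol is 0.

0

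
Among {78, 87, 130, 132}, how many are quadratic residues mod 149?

(78/149) = -1 → non-residue.
(87/149) = -1 → non-residue.
(130/149) = +1 → QR.
(132/149) = +1 → QR.
Total quadratic residues among the 4: 2.

2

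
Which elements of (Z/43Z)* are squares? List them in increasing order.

Square k = 1,…,21 (k and 43−k give the same square):
1²=1, 2²=4, 3²=9, 4²=16, 5²=25, 6²=36, 7²≡6, 8²≡21, 9²≡38, 10²≡14, 11²≡35, 12²≡15, 13²≡40, 14²≡24, 15²≡10, 16²≡41, 17²≡31, 18²≡23, 19²≡17, 20²≡13, 21²≡11 (mod 43).
So the quadratic residues mod 43 are {1, 4, 6, 9, 10, 11, 13, 14, 15, 16, 17, 21, 23, 24, 25, 31, 35, 36, 38, 40, 41}.

1,4,6,9,10,11,13,14,15,16,17,21,23,24,25,31,35,36,38,40,41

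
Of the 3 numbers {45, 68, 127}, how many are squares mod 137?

1

(45/137) = -1 → non-residue.
(68/137) = +1 → QR.
(127/137) = -1 → non-residue.
Total quadratic residues among the 3: 1.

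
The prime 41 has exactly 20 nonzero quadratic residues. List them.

1, 2, 4, 5, 8, 9, 10, 16, 18, 20, 21, 23, 25, 31, 32, 33, 36, 37, 39, 40

Square k = 1,…,20 (k and 41−k give the same square):
1²=1, 2²=4, 3²=9, 4²=16, 5²=25, 6²=36, 7²≡8, 8²≡23, 9²≡40, 10²≡18, 11²≡39, 12²≡21, 13²≡5, 14²≡32, 15²≡20, 16²≡10, 17²≡2, 18²≡37, 19²≡33, 20²≡31 (mod 41).
So the quadratic residues mod 41 are {1, 2, 4, 5, 8, 9, 10, 16, 18, 20, 21, 23, 25, 31, 32, 33, 36, 37, 39, 40}.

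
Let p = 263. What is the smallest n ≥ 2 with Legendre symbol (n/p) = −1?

(2/263) = +1, so 2 is a residue.
(3/263) = +1, so 3 is a residue.
(4/263) = +1, so 4 is a residue.
(5/263) = −1, so 5 is the smallest positive non-residue mod 263.

5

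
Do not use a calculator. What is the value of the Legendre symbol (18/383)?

Pull out 2: since 383 ≡ 7 (mod 8), (2/383) = +1.
Reciprocity: 9 ≡ 1 and 383 ≡ 3 (mod 4), so (9/383) = +(383/9).
Reduce top mod 9: now compute (5/9).
Reciprocity: 5 ≡ 1 and 9 ≡ 1 (mod 4), so (5/9) = +(9/5).
Reduce top mod 5: now compute (4/5).
Pull out 2^2: since 5 ≡ 5 (mod 8), (2/5) = -1, so (2/5)^2 = +1.
Reached (1/5) = 1. Collecting the sign flips along the way, the symbol is +1.

1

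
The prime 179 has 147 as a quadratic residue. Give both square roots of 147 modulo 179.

46, 133

Since 179 ≡ 3 (mod 4), a square root of 147 is 147^((179+1)/4) = 147^45 mod 179.
Repeated squaring: 147^2≡129, 147^4≡173, 147^8≡36, 147^16≡43, 147^32≡59 (mod 179).
147^45 = 147^(32+8+4+1) ≡ 46 (mod 179).
Check: 46² = 2116 ≡ 147 (mod 179). The two roots are 46 and 133.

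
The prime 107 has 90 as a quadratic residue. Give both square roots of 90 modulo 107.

25, 82

Since 107 ≡ 3 (mod 4), a square root of 90 is 90^((107+1)/4) = 90^27 mod 107.
Repeated squaring: 90^2≡75, 90^4≡61, 90^8≡83, 90^16≡41 (mod 107).
90^27 = 90^(16+8+2+1) ≡ 25 (mod 107).
Check: 25² = 625 ≡ 90 (mod 107). The two roots are 25 and 82.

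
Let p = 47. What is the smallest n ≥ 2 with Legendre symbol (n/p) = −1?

(2/47) = +1, so 2 is a residue.
(3/47) = +1, so 3 is a residue.
(4/47) = +1, so 4 is a residue.
(5/47) = −1, so 5 is the smallest positive non-residue mod 47.

5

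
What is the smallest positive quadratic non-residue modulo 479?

(2/479) = +1, so 2 is a residue.
(3/479) = +1, so 3 is a residue.
(4/479) = +1, so 4 is a residue.
(5/479) = +1, so 5 is a residue.
(6/479) = +1, so 6 is a residue.
(7/479) = +1, so 7 is a residue.
(8/479) = +1, so 8 is a residue.
(9/479) = +1, so 9 is a residue.
(10/479) = +1, so 10 is a residue.
(11/479) = +1, so 11 is a residue.
(12/479) = +1, so 12 is a residue.
(13/479) = −1, so 13 is the smallest positive non-residue mod 479.

13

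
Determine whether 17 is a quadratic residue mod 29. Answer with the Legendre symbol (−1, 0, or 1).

-1

Reciprocity: 17 ≡ 1 and 29 ≡ 1 (mod 4), so (17/29) = +(29/17).
Reduce top mod 17: now compute (12/17).
Pull out 2^2: since 17 ≡ 1 (mod 8), (2/17) = +1, so (2/17)^2 = +1.
Reciprocity: 3 ≡ 3 and 17 ≡ 1 (mod 4), so (3/17) = +(17/3).
Reduce top mod 3: now compute (2/3).
Pull out 2: since 3 ≡ 3 (mod 8), (2/3) = -1.
Reached (1/3) = 1. Collecting the sign flips along the way, the symbol is -1.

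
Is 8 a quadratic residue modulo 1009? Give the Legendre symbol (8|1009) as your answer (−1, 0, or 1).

Euler's criterion: (8/1009) ≡ 8^504 (mod 1009).
8^2 ≡ 64 (mod 1009)
8^4 ≡ 60 (mod 1009)
8^8 ≡ 573 (mod 1009)
8^16 ≡ 404 (mod 1009)
8^32 ≡ 767 (mod 1009)
8^64 ≡ 42 (mod 1009)
8^128 ≡ 755 (mod 1009)
8^256 ≡ 949 (mod 1009)
8^504 = 8^(256+128+64+32+16+8) ≡ 1 (mod 1009).
Result is 1, so (8/1009) = 1.

1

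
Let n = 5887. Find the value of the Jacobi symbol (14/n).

Pull out 2: since 5887 ≡ 7 (mod 8), (2/5887) = +1.
Reciprocity: 7 ≡ 3 and 5887 ≡ 3 (mod 4), so (7/5887) = −(5887/7).
Reduce top mod 7: now compute (0/7).
Top reduces to 0: gcd > 1, so the symbol is 0.

0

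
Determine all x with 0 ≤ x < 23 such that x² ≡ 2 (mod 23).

5, 18

Since 23 ≡ 3 (mod 4), a square root of 2 is 2^((23+1)/4) = 2^6 mod 23.
Repeated squaring: 2^2≡4, 2^4≡16 (mod 23).
2^6 = 2^(4+2) ≡ 18 (mod 23).
Check: 18² = 324 ≡ 2 (mod 23). The two roots are 5 and 18.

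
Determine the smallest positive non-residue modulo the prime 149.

(2/149) = −1, so 2 is the smallest positive non-residue mod 149.

2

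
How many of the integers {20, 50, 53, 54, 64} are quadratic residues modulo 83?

(20/83) = -1 → non-residue.
(50/83) = -1 → non-residue.
(53/83) = -1 → non-residue.
(54/83) = -1 → non-residue.
(64/83) = +1 → QR.
Total quadratic residues among the 5: 1.

1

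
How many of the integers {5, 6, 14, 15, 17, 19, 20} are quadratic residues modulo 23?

1

(5/23) = -1 → non-residue.
(6/23) = +1 → QR.
(14/23) = -1 → non-residue.
(15/23) = -1 → non-residue.
(17/23) = -1 → non-residue.
(19/23) = -1 → non-residue.
(20/23) = -1 → non-residue.
Total quadratic residues among the 7: 1.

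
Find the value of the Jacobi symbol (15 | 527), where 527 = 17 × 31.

Reciprocity: 15 ≡ 3 and 527 ≡ 3 (mod 4), so (15/527) = −(527/15).
Reduce top mod 15: now compute (2/15).
Pull out 2: since 15 ≡ 7 (mod 8), (2/15) = +1.
Reached (1/15) = 1. Collecting the sign flips along the way, the symbol is -1.

-1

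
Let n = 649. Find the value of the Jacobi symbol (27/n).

1

Reciprocity: 27 ≡ 3 and 649 ≡ 1 (mod 4), so (27/649) = +(649/27).
Reduce top mod 27: now compute (1/27).
Reached (1/27) = 1. Collecting the sign flips along the way, the symbol is +1.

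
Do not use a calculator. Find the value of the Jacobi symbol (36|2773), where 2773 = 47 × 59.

1

Pull out 2^2: since 2773 ≡ 5 (mod 8), (2/2773) = -1, so (2/2773)^2 = +1.
Reciprocity: 9 ≡ 1 and 2773 ≡ 1 (mod 4), so (9/2773) = +(2773/9).
Reduce top mod 9: now compute (1/9).
Reached (1/9) = 1. Collecting the sign flips along the way, the symbol is +1.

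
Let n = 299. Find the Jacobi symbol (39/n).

Reciprocity: 39 ≡ 3 and 299 ≡ 3 (mod 4), so (39/299) = −(299/39).
Reduce top mod 39: now compute (26/39).
Pull out 2: since 39 ≡ 7 (mod 8), (2/39) = +1.
Reciprocity: 13 ≡ 1 and 39 ≡ 3 (mod 4), so (13/39) = +(39/13).
Reduce top mod 13: now compute (0/13).
Top reduces to 0: gcd > 1, so the symbol is 0.

0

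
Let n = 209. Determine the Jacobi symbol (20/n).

Pull out 2^2: since 209 ≡ 1 (mod 8), (2/209) = +1, so (2/209)^2 = +1.
Reciprocity: 5 ≡ 1 and 209 ≡ 1 (mod 4), so (5/209) = +(209/5).
Reduce top mod 5: now compute (4/5).
Pull out 2^2: since 5 ≡ 5 (mod 8), (2/5) = -1, so (2/5)^2 = +1.
Reached (1/5) = 1. Collecting the sign flips along the way, the symbol is +1.

1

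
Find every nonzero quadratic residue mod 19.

1 4 5 6 7 9 11 16 17

Square k = 1,…,9 (k and 19−k give the same square):
1²=1, 2²=4, 3²=9, 4²=16, 5²≡6, 6²≡17, 7²≡11, 8²≡7, 9²≡5 (mod 19).
So the quadratic residues mod 19 are {1, 4, 5, 6, 7, 9, 11, 16, 17}.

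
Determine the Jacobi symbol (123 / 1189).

Reciprocity: 123 ≡ 3 and 1189 ≡ 1 (mod 4), so (123/1189) = +(1189/123).
Reduce top mod 123: now compute (82/123).
Pull out 2: since 123 ≡ 3 (mod 8), (2/123) = -1.
Reciprocity: 41 ≡ 1 and 123 ≡ 3 (mod 4), so (41/123) = +(123/41).
Reduce top mod 41: now compute (0/41).
Top reduces to 0: gcd > 1, so the symbol is 0.

0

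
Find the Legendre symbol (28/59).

Pull out 2^2: since 59 ≡ 3 (mod 8), (2/59) = -1, so (2/59)^2 = +1.
Reciprocity: 7 ≡ 3 and 59 ≡ 3 (mod 4), so (7/59) = −(59/7).
Reduce top mod 7: now compute (3/7).
Reciprocity: 3 ≡ 3 and 7 ≡ 3 (mod 4), so (3/7) = −(7/3).
Reduce top mod 3: now compute (1/3).
Reached (1/3) = 1. Collecting the sign flips along the way, the symbol is +1.

1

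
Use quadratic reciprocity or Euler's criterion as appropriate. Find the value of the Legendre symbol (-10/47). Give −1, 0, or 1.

1

Euler's criterion: (-10/47) ≡ 37^23 (mod 47).
37^2 ≡ 6 (mod 47)
37^4 ≡ 36 (mod 47)
37^8 ≡ 27 (mod 47)
37^16 ≡ 24 (mod 47)
37^23 = 37^(16+4+2+1) ≡ 1 (mod 47).
Result is 1, so (-10/47) = 1.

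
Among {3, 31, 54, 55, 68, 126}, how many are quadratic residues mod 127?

(3/127) = -1 → non-residue.
(31/127) = +1 → QR.
(54/127) = -1 → non-residue.
(55/127) = -1 → non-residue.
(68/127) = +1 → QR.
(126/127) = -1 → non-residue.
Total quadratic residues among the 6: 2.

2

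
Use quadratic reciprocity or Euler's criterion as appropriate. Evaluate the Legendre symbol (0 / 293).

Top reduces to 0: gcd > 1, so the symbol is 0.

0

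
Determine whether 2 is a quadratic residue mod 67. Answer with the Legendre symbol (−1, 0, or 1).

-1

Pull out 2: since 67 ≡ 3 (mod 8), (2/67) = -1.
Reached (1/67) = 1. Collecting the sign flips along the way, the symbol is -1.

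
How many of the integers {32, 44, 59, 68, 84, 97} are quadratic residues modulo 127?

4

(32/127) = +1 → QR.
(44/127) = +1 → QR.
(59/127) = -1 → non-residue.
(68/127) = +1 → QR.
(84/127) = +1 → QR.
(97/127) = -1 → non-residue.
Total quadratic residues among the 6: 4.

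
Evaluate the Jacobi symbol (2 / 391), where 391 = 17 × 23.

1

Pull out 2: since 391 ≡ 7 (mod 8), (2/391) = +1.
Reached (1/391) = 1. Collecting the sign flips along the way, the symbol is +1.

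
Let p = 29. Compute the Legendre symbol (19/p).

Reciprocity: 19 ≡ 3 and 29 ≡ 1 (mod 4), so (19/29) = +(29/19).
Reduce top mod 19: now compute (10/19).
Pull out 2: since 19 ≡ 3 (mod 8), (2/19) = -1.
Reciprocity: 5 ≡ 1 and 19 ≡ 3 (mod 4), so (5/19) = +(19/5).
Reduce top mod 5: now compute (4/5).
Pull out 2^2: since 5 ≡ 5 (mod 8), (2/5) = -1, so (2/5)^2 = +1.
Reached (1/5) = 1. Collecting the sign flips along the way, the symbol is -1.

-1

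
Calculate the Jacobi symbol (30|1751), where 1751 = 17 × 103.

Pull out 2: since 1751 ≡ 7 (mod 8), (2/1751) = +1.
Reciprocity: 15 ≡ 3 and 1751 ≡ 3 (mod 4), so (15/1751) = −(1751/15).
Reduce top mod 15: now compute (11/15).
Reciprocity: 11 ≡ 3 and 15 ≡ 3 (mod 4), so (11/15) = −(15/11).
Reduce top mod 11: now compute (4/11).
Pull out 2^2: since 11 ≡ 3 (mod 8), (2/11) = -1, so (2/11)^2 = +1.
Reached (1/11) = 1. Collecting the sign flips along the way, the symbol is +1.

1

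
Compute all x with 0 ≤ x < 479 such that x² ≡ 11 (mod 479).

Since 479 ≡ 3 (mod 4), a square root of 11 is 11^((479+1)/4) = 11^120 mod 479.
Repeated squaring: 11^2≡121, 11^4≡271, 11^8≡154, 11^16≡245, 11^32≡150, 11^64≡466 (mod 479).
11^120 = 11^(64+32+16+8) ≡ 421 (mod 479).
Check: 421² = 177241 ≡ 11 (mod 479). The two roots are 58 and 421.

58, 421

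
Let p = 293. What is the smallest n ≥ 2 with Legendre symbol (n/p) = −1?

(2/293) = −1, so 2 is the smallest positive non-residue mod 293.

2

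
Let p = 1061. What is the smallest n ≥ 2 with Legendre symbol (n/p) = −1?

(2/1061) = −1, so 2 is the smallest positive non-residue mod 1061.

2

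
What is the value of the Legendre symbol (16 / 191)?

1

Pull out 2^4: since 191 ≡ 7 (mod 8), (2/191) = +1, so (2/191)^4 = +1.
Reached (1/191) = 1. Collecting the sign flips along the way, the symbol is +1.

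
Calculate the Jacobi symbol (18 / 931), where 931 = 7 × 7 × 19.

-1

Pull out 2: since 931 ≡ 3 (mod 8), (2/931) = -1.
Reciprocity: 9 ≡ 1 and 931 ≡ 3 (mod 4), so (9/931) = +(931/9).
Reduce top mod 9: now compute (4/9).
Pull out 2^2: since 9 ≡ 1 (mod 8), (2/9) = +1, so (2/9)^2 = +1.
Reached (1/9) = 1. Collecting the sign flips along the way, the symbol is -1.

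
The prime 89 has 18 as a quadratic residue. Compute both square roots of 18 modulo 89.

89 ≡ 1 (mod 4), so we find a root by search.
Trying successive values, 14² = 196 ≡ 18 (mod 89). The other root is 89 − 14 = 75.

14, 75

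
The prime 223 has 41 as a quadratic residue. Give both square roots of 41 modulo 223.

34, 189

Since 223 ≡ 3 (mod 4), a square root of 41 is 41^((223+1)/4) = 41^56 mod 223.
Repeated squaring: 41^2≡120, 41^4≡128, 41^8≡105, 41^16≡98, 41^32≡15 (mod 223).
41^56 = 41^(32+16+8) ≡ 34 (mod 223).
Check: 34² = 1156 ≡ 41 (mod 223). The two roots are 34 and 189.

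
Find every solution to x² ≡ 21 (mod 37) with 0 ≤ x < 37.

13, 24

37 ≡ 1 (mod 4), so we find a root by search.
Trying successive values, 13² = 169 ≡ 21 (mod 37). The other root is 37 − 13 = 24.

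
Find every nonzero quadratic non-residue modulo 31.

3 6 11 12 13 15 17 21 22 23 24 26 27 29 30

Square k = 1,…,15 (k and 31−k give the same square):
1²=1, 2²=4, 3²=9, 4²=16, 5²=25, 6²≡5, 7²≡18, 8²≡2, 9²≡19, 10²≡7, 11²≡28, 12²≡20, 13²≡14, 14²≡10, 15²≡8 (mod 31).
The residues are {1, 2, 4, 5, 7, 8, 9, 10, 14, 16, 18, 19, 20, 25, 28}; the non-residues are the remaining 15 nonzero classes.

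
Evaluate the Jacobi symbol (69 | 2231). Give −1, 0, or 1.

0

Reciprocity: 69 ≡ 1 and 2231 ≡ 3 (mod 4), so (69/2231) = +(2231/69).
Reduce top mod 69: now compute (23/69).
Reciprocity: 23 ≡ 3 and 69 ≡ 1 (mod 4), so (23/69) = +(69/23).
Reduce top mod 23: now compute (0/23).
Top reduces to 0: gcd > 1, so the symbol is 0.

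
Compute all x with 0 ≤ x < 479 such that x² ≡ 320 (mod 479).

176, 303

Since 479 ≡ 3 (mod 4), a square root of 320 is 320^((479+1)/4) = 320^120 mod 479.
Repeated squaring: 320^2≡373, 320^4≡219, 320^8≡61, 320^16≡368, 320^32≡346, 320^64≡445 (mod 479).
320^120 = 320^(64+32+16+8) ≡ 176 (mod 479).
Check: 176² = 30976 ≡ 320 (mod 479). The two roots are 176 and 303.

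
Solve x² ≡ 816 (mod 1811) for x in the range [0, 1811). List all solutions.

Since 1811 ≡ 3 (mod 4), a square root of 816 is 816^((1811+1)/4) = 816^453 mod 1811.
Repeated squaring: 816^2≡1219, 816^4≡941, 816^8≡1713, 816^16≡549, 816^32≡775, 816^64≡1184, 816^128≡142, 816^256≡243 (mod 1811).
816^453 = 816^(256+128+64+4+1) ≡ 1204 (mod 1811).
Check: 1204² = 1449616 ≡ 816 (mod 1811). The two roots are 607 and 1204.

607, 1204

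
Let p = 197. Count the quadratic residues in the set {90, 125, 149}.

1

(90/197) = +1 → QR.
(125/197) = -1 → non-residue.
(149/197) = -1 → non-residue.
Total quadratic residues among the 3: 1.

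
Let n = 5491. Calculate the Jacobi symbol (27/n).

Reciprocity: 27 ≡ 3 and 5491 ≡ 3 (mod 4), so (27/5491) = −(5491/27).
Reduce top mod 27: now compute (10/27).
Pull out 2: since 27 ≡ 3 (mod 8), (2/27) = -1.
Reciprocity: 5 ≡ 1 and 27 ≡ 3 (mod 4), so (5/27) = +(27/5).
Reduce top mod 5: now compute (2/5).
Pull out 2: since 5 ≡ 5 (mod 8), (2/5) = -1.
Reached (1/5) = 1. Collecting the sign flips along the way, the symbol is -1.

-1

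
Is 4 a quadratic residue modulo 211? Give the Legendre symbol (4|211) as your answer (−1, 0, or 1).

1

Pull out 2^2: since 211 ≡ 3 (mod 8), (2/211) = -1, so (2/211)^2 = +1.
Reached (1/211) = 1. Collecting the sign flips along the way, the symbol is +1.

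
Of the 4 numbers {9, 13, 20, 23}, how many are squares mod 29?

(9/29) = +1 → QR.
(13/29) = +1 → QR.
(20/29) = +1 → QR.
(23/29) = +1 → QR.
Total quadratic residues among the 4: 4.

4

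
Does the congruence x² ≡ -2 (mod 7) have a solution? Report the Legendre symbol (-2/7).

Euler's criterion: (-2/7) ≡ 5^3 (mod 7).
5^2 ≡ 4 (mod 7)
5^3 = 5^(2+1) ≡ 6 (mod 7).
Result is 6 ≡ −1, so (-2/7) = −1.

-1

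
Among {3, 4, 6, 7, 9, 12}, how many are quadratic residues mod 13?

(3/13) = +1 → QR.
(4/13) = +1 → QR.
(6/13) = -1 → non-residue.
(7/13) = -1 → non-residue.
(9/13) = +1 → QR.
(12/13) = +1 → QR.
Total quadratic residues among the 6: 4.

4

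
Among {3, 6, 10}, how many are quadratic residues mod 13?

2

(3/13) = +1 → QR.
(6/13) = -1 → non-residue.
(10/13) = +1 → QR.
Total quadratic residues among the 3: 2.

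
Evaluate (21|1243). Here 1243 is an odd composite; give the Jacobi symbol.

Reciprocity: 21 ≡ 1 and 1243 ≡ 3 (mod 4), so (21/1243) = +(1243/21).
Reduce top mod 21: now compute (4/21).
Pull out 2^2: since 21 ≡ 5 (mod 8), (2/21) = -1, so (2/21)^2 = +1.
Reached (1/21) = 1. Collecting the sign flips along the way, the symbol is +1.

1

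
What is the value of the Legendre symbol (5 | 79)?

1

Euler's criterion: (5/79) ≡ 5^39 (mod 79).
5^2 ≡ 25 (mod 79)
5^4 ≡ 72 (mod 79)
5^8 ≡ 49 (mod 79)
5^16 ≡ 31 (mod 79)
5^32 ≡ 13 (mod 79)
5^39 = 5^(32+4+2+1) ≡ 1 (mod 79).
Result is 1, so (5/79) = 1.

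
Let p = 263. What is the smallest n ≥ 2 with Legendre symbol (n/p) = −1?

(2/263) = +1, so 2 is a residue.
(3/263) = +1, so 3 is a residue.
(4/263) = +1, so 4 is a residue.
(5/263) = −1, so 5 is the smallest positive non-residue mod 263.

5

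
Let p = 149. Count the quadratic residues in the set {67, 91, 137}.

(67/149) = +1 → QR.
(91/149) = -1 → non-residue.
(137/149) = -1 → non-residue.
Total quadratic residues among the 3: 1.

1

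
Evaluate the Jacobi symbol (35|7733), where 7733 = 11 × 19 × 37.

Reciprocity: 35 ≡ 3 and 7733 ≡ 1 (mod 4), so (35/7733) = +(7733/35).
Reduce top mod 35: now compute (33/35).
Reciprocity: 33 ≡ 1 and 35 ≡ 3 (mod 4), so (33/35) = +(35/33).
Reduce top mod 33: now compute (2/33).
Pull out 2: since 33 ≡ 1 (mod 8), (2/33) = +1.
Reached (1/33) = 1. Collecting the sign flips along the way, the symbol is +1.

1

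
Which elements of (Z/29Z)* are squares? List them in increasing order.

1,4,5,6,7,9,13,16,20,22,23,24,25,28

Square k = 1,…,14 (k and 29−k give the same square):
1²=1, 2²=4, 3²=9, 4²=16, 5²=25, 6²≡7, 7²≡20, 8²≡6, 9²≡23, 10²≡13, 11²≡5, 12²≡28, 13²≡24, 14²≡22 (mod 29).
So the quadratic residues mod 29 are {1, 4, 5, 6, 7, 9, 13, 16, 20, 22, 23, 24, 25, 28}.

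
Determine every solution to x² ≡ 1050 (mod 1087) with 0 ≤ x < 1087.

158, 929

Since 1087 ≡ 3 (mod 4), a square root of 1050 is 1050^((1087+1)/4) = 1050^272 mod 1087.
Repeated squaring: 1050^2≡282, 1050^4≡173, 1050^8≡580, 1050^16≡517, 1050^32≡974, 1050^64≡812, 1050^128≡622, 1050^256≡999 (mod 1087).
1050^272 = 1050^(256+16) ≡ 158 (mod 1087).
Check: 158² = 24964 ≡ 1050 (mod 1087). The two roots are 158 and 929.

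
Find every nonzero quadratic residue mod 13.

Square k = 1,…,6 (k and 13−k give the same square):
1²=1, 2²=4, 3²=9, 4²≡3, 5²≡12, 6²≡10 (mod 13).
So the quadratic residues mod 13 are {1, 3, 4, 9, 10, 12}.

1 3 4 9 10 12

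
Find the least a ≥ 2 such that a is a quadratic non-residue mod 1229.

2

(2/1229) = −1, so 2 is the smallest positive non-residue mod 1229.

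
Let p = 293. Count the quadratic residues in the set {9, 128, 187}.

(9/293) = +1 → QR.
(128/293) = -1 → non-residue.
(187/293) = -1 → non-residue.
Total quadratic residues among the 3: 1.

1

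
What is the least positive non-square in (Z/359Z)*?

7

(2/359) = +1, so 2 is a residue.
(3/359) = +1, so 3 is a residue.
(4/359) = +1, so 4 is a residue.
(5/359) = +1, so 5 is a residue.
(6/359) = +1, so 6 is a residue.
(7/359) = −1, so 7 is the smallest positive non-residue mod 359.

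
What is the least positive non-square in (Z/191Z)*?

7

(2/191) = +1, so 2 is a residue.
(3/191) = +1, so 3 is a residue.
(4/191) = +1, so 4 is a residue.
(5/191) = +1, so 5 is a residue.
(6/191) = +1, so 6 is a residue.
(7/191) = −1, so 7 is the smallest positive non-residue mod 191.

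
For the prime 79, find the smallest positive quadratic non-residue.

(2/79) = +1, so 2 is a residue.
(3/79) = −1, so 3 is the smallest positive non-residue mod 79.

3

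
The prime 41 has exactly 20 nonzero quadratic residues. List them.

1,2,4,5,8,9,10,16,18,20,21,23,25,31,32,33,36,37,39,40

Square k = 1,…,20 (k and 41−k give the same square):
1²=1, 2²=4, 3²=9, 4²=16, 5²=25, 6²=36, 7²≡8, 8²≡23, 9²≡40, 10²≡18, 11²≡39, 12²≡21, 13²≡5, 14²≡32, 15²≡20, 16²≡10, 17²≡2, 18²≡37, 19²≡33, 20²≡31 (mod 41).
So the quadratic residues mod 41 are {1, 2, 4, 5, 8, 9, 10, 16, 18, 20, 21, 23, 25, 31, 32, 33, 36, 37, 39, 40}.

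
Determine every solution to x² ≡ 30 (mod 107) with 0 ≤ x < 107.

Since 107 ≡ 3 (mod 4), a square root of 30 is 30^((107+1)/4) = 30^27 mod 107.
Repeated squaring: 30^2≡44, 30^4≡10, 30^8≡100, 30^16≡49 (mod 107).
30^27 = 30^(16+8+2+1) ≡ 64 (mod 107).
Check: 64² = 4096 ≡ 30 (mod 107). The two roots are 43 and 64.

43, 64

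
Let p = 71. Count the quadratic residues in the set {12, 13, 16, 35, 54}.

(12/71) = +1 → QR.
(13/71) = -1 → non-residue.
(16/71) = +1 → QR.
(35/71) = -1 → non-residue.
(54/71) = +1 → QR.
Total quadratic residues among the 5: 3.

3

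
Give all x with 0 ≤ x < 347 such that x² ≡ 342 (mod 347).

79, 268

Since 347 ≡ 3 (mod 4), a square root of 342 is 342^((347+1)/4) = 342^87 mod 347.
Repeated squaring: 342^2≡25, 342^4≡278, 342^8≡250, 342^16≡40, 342^32≡212, 342^64≡181 (mod 347).
342^87 = 342^(64+16+4+2+1) ≡ 268 (mod 347).
Check: 268² = 71824 ≡ 342 (mod 347). The two roots are 79 and 268.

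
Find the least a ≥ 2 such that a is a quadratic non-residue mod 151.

(2/151) = +1, so 2 is a residue.
(3/151) = −1, so 3 is the smallest positive non-residue mod 151.

3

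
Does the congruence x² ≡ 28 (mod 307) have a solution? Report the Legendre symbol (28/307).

1

Pull out 2^2: since 307 ≡ 3 (mod 8), (2/307) = -1, so (2/307)^2 = +1.
Reciprocity: 7 ≡ 3 and 307 ≡ 3 (mod 4), so (7/307) = −(307/7).
Reduce top mod 7: now compute (6/7).
Pull out 2: since 7 ≡ 7 (mod 8), (2/7) = +1.
Reciprocity: 3 ≡ 3 and 7 ≡ 3 (mod 4), so (3/7) = −(7/3).
Reduce top mod 3: now compute (1/3).
Reached (1/3) = 1. Collecting the sign flips along the way, the symbol is +1.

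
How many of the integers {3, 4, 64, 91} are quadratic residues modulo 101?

2

(3/101) = -1 → non-residue.
(4/101) = +1 → QR.
(64/101) = +1 → QR.
(91/101) = -1 → non-residue.
Total quadratic residues among the 4: 2.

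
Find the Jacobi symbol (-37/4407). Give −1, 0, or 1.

-1

First reduce: -37 ≡ 4370 (mod 4407).
Pull out 2: since 4407 ≡ 7 (mod 8), (2/4407) = +1.
Reciprocity: 2185 ≡ 1 and 4407 ≡ 3 (mod 4), so (2185/4407) = +(4407/2185).
Reduce top mod 2185: now compute (37/2185).
Reciprocity: 37 ≡ 1 and 2185 ≡ 1 (mod 4), so (37/2185) = +(2185/37).
Reduce top mod 37: now compute (2/37).
Pull out 2: since 37 ≡ 5 (mod 8), (2/37) = -1.
Reached (1/37) = 1. Collecting the sign flips along the way, the symbol is -1.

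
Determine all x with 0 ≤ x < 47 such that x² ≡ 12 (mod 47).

Since 47 ≡ 3 (mod 4), a square root of 12 is 12^((47+1)/4) = 12^12 mod 47.
Repeated squaring: 12^2≡3, 12^4≡9, 12^8≡34 (mod 47).
12^12 = 12^(8+4) ≡ 24 (mod 47).
Check: 24² = 576 ≡ 12 (mod 47). The two roots are 23 and 24.

23, 24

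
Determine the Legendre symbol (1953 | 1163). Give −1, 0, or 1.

1

First reduce: 1953 ≡ 790 (mod 1163).
Pull out 2: since 1163 ≡ 3 (mod 8), (2/1163) = -1.
Reciprocity: 395 ≡ 3 and 1163 ≡ 3 (mod 4), so (395/1163) = −(1163/395).
Reduce top mod 395: now compute (373/395).
Reciprocity: 373 ≡ 1 and 395 ≡ 3 (mod 4), so (373/395) = +(395/373).
Reduce top mod 373: now compute (22/373).
Pull out 2: since 373 ≡ 5 (mod 8), (2/373) = -1.
Reciprocity: 11 ≡ 3 and 373 ≡ 1 (mod 4), so (11/373) = +(373/11).
Reduce top mod 11: now compute (10/11).
Pull out 2: since 11 ≡ 3 (mod 8), (2/11) = -1.
Reciprocity: 5 ≡ 1 and 11 ≡ 3 (mod 4), so (5/11) = +(11/5).
Reduce top mod 5: now compute (1/5).
Reached (1/5) = 1. Collecting the sign flips along the way, the symbol is +1.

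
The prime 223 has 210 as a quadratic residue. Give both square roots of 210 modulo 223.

87, 136

Since 223 ≡ 3 (mod 4), a square root of 210 is 210^((223+1)/4) = 210^56 mod 223.
Repeated squaring: 210^2≡169, 210^4≡17, 210^8≡66, 210^16≡119, 210^32≡112 (mod 223).
210^56 = 210^(32+16+8) ≡ 136 (mod 223).
Check: 136² = 18496 ≡ 210 (mod 223). The two roots are 87 and 136.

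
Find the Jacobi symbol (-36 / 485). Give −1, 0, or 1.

First reduce: -36 ≡ 449 (mod 485).
Reciprocity: 449 ≡ 1 and 485 ≡ 1 (mod 4), so (449/485) = +(485/449).
Reduce top mod 449: now compute (36/449).
Pull out 2^2: since 449 ≡ 1 (mod 8), (2/449) = +1, so (2/449)^2 = +1.
Reciprocity: 9 ≡ 1 and 449 ≡ 1 (mod 4), so (9/449) = +(449/9).
Reduce top mod 9: now compute (8/9).
Pull out 2^3: since 9 ≡ 1 (mod 8), (2/9) = +1, so (2/9)^3 = +1.
Reached (1/9) = 1. Collecting the sign flips along the way, the symbol is +1.

1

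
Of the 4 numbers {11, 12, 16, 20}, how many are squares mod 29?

(11/29) = -1 → non-residue.
(12/29) = -1 → non-residue.
(16/29) = +1 → QR.
(20/29) = +1 → QR.
Total quadratic residues among the 4: 2.

2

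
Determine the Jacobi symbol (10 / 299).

Pull out 2: since 299 ≡ 3 (mod 8), (2/299) = -1.
Reciprocity: 5 ≡ 1 and 299 ≡ 3 (mod 4), so (5/299) = +(299/5).
Reduce top mod 5: now compute (4/5).
Pull out 2^2: since 5 ≡ 5 (mod 8), (2/5) = -1, so (2/5)^2 = +1.
Reached (1/5) = 1. Collecting the sign flips along the way, the symbol is -1.

-1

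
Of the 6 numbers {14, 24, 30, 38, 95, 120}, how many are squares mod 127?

(14/127) = -1 → non-residue.
(24/127) = -1 → non-residue.
(30/127) = +1 → QR.
(38/127) = +1 → QR.
(95/127) = -1 → non-residue.
(120/127) = +1 → QR.
Total quadratic residues among the 6: 3.

3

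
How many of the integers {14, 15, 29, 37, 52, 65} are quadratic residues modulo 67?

(14/67) = +1 → QR.
(15/67) = +1 → QR.
(29/67) = +1 → QR.
(37/67) = +1 → QR.
(52/67) = -1 → non-residue.
(65/67) = +1 → QR.
Total quadratic residues among the 6: 5.

5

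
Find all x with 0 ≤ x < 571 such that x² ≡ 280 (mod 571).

Since 571 ≡ 3 (mod 4), a square root of 280 is 280^((571+1)/4) = 280^143 mod 571.
Repeated squaring: 280^2≡173, 280^4≡237, 280^8≡211, 280^16≡554, 280^32≡289, 280^64≡155, 280^128≡43 (mod 571).
280^143 = 280^(128+8+4+2+1) ≡ 81 (mod 571).
Check: 81² = 6561 ≡ 280 (mod 571). The two roots are 81 and 490.

81, 490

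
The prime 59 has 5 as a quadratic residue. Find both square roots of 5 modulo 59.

8, 51

Since 59 ≡ 3 (mod 4), a square root of 5 is 5^((59+1)/4) = 5^15 mod 59.
Repeated squaring: 5^2≡25, 5^4≡35, 5^8≡45 (mod 59).
5^15 = 5^(8+4+2+1) ≡ 51 (mod 59).
Check: 51² = 2601 ≡ 5 (mod 59). The two roots are 8 and 51.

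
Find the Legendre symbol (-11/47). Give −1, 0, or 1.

1

First reduce: -11 ≡ 36 (mod 47).
Pull out 2^2: since 47 ≡ 7 (mod 8), (2/47) = +1, so (2/47)^2 = +1.
Reciprocity: 9 ≡ 1 and 47 ≡ 3 (mod 4), so (9/47) = +(47/9).
Reduce top mod 9: now compute (2/9).
Pull out 2: since 9 ≡ 1 (mod 8), (2/9) = +1.
Reached (1/9) = 1. Collecting the sign flips along the way, the symbol is +1.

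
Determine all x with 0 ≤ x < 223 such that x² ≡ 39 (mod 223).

40, 183

Since 223 ≡ 3 (mod 4), a square root of 39 is 39^((223+1)/4) = 39^56 mod 223.
Repeated squaring: 39^2≡183, 39^4≡39, 39^8≡183, 39^16≡39, 39^32≡183 (mod 223).
39^56 = 39^(32+16+8) ≡ 183 (mod 223).
Check: 183² = 33489 ≡ 39 (mod 223). The two roots are 40 and 183.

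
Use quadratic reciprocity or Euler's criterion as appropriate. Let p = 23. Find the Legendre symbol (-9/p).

-1

First reduce: -9 ≡ 14 (mod 23).
Pull out 2: since 23 ≡ 7 (mod 8), (2/23) = +1.
Reciprocity: 7 ≡ 3 and 23 ≡ 3 (mod 4), so (7/23) = −(23/7).
Reduce top mod 7: now compute (2/7).
Pull out 2: since 7 ≡ 7 (mod 8), (2/7) = +1.
Reached (1/7) = 1. Collecting the sign flips along the way, the symbol is -1.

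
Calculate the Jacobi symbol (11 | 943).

Reciprocity: 11 ≡ 3 and 943 ≡ 3 (mod 4), so (11/943) = −(943/11).
Reduce top mod 11: now compute (8/11).
Pull out 2^3: since 11 ≡ 3 (mod 8), (2/11) = -1, so (2/11)^3 = -1.
Reached (1/11) = 1. Collecting the sign flips along the way, the symbol is +1.

1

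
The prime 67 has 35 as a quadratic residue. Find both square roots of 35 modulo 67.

Since 67 ≡ 3 (mod 4), a square root of 35 is 35^((67+1)/4) = 35^17 mod 67.
Repeated squaring: 35^2≡19, 35^4≡26, 35^8≡6, 35^16≡36 (mod 67).
35^17 = 35^(16+1) ≡ 54 (mod 67).
Check: 54² = 2916 ≡ 35 (mod 67). The two roots are 13 and 54.

13, 54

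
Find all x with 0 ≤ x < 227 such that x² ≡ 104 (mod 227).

Since 227 ≡ 3 (mod 4), a square root of 104 is 104^((227+1)/4) = 104^57 mod 227.
Repeated squaring: 104^2≡147, 104^4≡44, 104^8≡120, 104^16≡99, 104^32≡40 (mod 227).
104^57 = 104^(32+16+8+1) ≡ 176 (mod 227).
Check: 176² = 30976 ≡ 104 (mod 227). The two roots are 51 and 176.

51, 176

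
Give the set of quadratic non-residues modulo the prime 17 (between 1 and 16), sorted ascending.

Square k = 1,…,8 (k and 17−k give the same square):
1²=1, 2²=4, 3²=9, 4²=16, 5²≡8, 6²≡2, 7²≡15, 8²≡13 (mod 17).
The residues are {1, 2, 4, 8, 9, 13, 15, 16}; the non-residues are the remaining 8 nonzero classes.

3, 5, 6, 7, 10, 11, 12, 14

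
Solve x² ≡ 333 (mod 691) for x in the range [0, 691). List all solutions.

32, 659

Since 691 ≡ 3 (mod 4), a square root of 333 is 333^((691+1)/4) = 333^173 mod 691.
Repeated squaring: 333^2≡329, 333^4≡445, 333^8≡399, 333^16≡271, 333^32≡195, 333^64≡20, 333^128≡400 (mod 691).
333^173 = 333^(128+32+8+4+1) ≡ 659 (mod 691).
Check: 659² = 434281 ≡ 333 (mod 691). The two roots are 32 and 659.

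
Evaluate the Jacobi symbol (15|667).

1

Reciprocity: 15 ≡ 3 and 667 ≡ 3 (mod 4), so (15/667) = −(667/15).
Reduce top mod 15: now compute (7/15).
Reciprocity: 7 ≡ 3 and 15 ≡ 3 (mod 4), so (7/15) = −(15/7).
Reduce top mod 7: now compute (1/7).
Reached (1/7) = 1. Collecting the sign flips along the way, the symbol is +1.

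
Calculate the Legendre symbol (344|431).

Pull out 2^3: since 431 ≡ 7 (mod 8), (2/431) = +1, so (2/431)^3 = +1.
Reciprocity: 43 ≡ 3 and 431 ≡ 3 (mod 4), so (43/431) = −(431/43).
Reduce top mod 43: now compute (1/43).
Reached (1/43) = 1. Collecting the sign flips along the way, the symbol is -1.

-1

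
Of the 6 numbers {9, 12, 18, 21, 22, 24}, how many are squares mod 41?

3

(9/41) = +1 → QR.
(12/41) = -1 → non-residue.
(18/41) = +1 → QR.
(21/41) = +1 → QR.
(22/41) = -1 → non-residue.
(24/41) = -1 → non-residue.
Total quadratic residues among the 6: 3.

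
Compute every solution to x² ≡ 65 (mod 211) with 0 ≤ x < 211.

Since 211 ≡ 3 (mod 4), a square root of 65 is 65^((211+1)/4) = 65^53 mod 211.
Repeated squaring: 65^2≡5, 65^4≡25, 65^8≡203, 65^16≡64, 65^32≡87 (mod 211).
65^53 = 65^(32+16+4+1) ≡ 109 (mod 211).
Check: 109² = 11881 ≡ 65 (mod 211). The two roots are 102 and 109.

102, 109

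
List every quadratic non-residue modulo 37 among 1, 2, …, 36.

2, 5, 6, 8, 13, 14, 15, 17, 18, 19, 20, 22, 23, 24, 29, 31, 32, 35

Square k = 1,…,18 (k and 37−k give the same square):
1²=1, 2²=4, 3²=9, 4²=16, 5²=25, 6²=36, 7²≡12, 8²≡27, 9²≡7, 10²≡26, 11²≡10, 12²≡33, 13²≡21, 14²≡11, 15²≡3, 16²≡34, 17²≡30, 18²≡28 (mod 37).
The residues are {1, 3, 4, 7, 9, 10, 11, 12, 16, 21, 25, 26, 27, 28, 30, 33, 34, 36}; the non-residues are the remaining 18 nonzero classes.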